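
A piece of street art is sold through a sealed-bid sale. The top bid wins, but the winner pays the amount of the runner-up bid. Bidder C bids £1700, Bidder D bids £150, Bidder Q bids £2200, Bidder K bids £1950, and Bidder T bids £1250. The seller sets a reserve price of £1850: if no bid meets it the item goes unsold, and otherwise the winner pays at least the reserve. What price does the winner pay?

Price paid: £1950.

Ranking the bids: Bidder Q £2200, then Bidder K £1950, then Bidder C £1700, then Bidder T £1250, then Bidder D £150.
Bidder Q has the highest bid, so Bidder Q wins.
The second-highest bid is £1950, which exceeds the reserve, so that sets the price.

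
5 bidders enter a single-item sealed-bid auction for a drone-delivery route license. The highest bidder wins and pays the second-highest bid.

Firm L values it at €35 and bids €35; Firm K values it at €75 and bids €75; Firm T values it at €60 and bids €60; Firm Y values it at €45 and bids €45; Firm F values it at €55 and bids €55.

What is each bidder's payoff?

Ranking the bids: Firm K €75 > Firm T €60 > Firm F €55 > Firm Y €45 > Firm L €35.
Firm K has the top bid and wins; the price is the second-highest bid, €60.
Firm K's payoff = €75 − €60 = €15. All other bidders lose, so their payoff is 0.

Firm L €0, Firm K €15, Firm T €0, Firm Y €0, Firm F €0.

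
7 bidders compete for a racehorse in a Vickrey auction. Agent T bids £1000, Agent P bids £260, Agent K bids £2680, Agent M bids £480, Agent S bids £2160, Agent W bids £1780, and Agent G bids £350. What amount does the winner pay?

Bids in descending order: Agent K £2680 > Agent S £2160 > Agent W £1780 > Agent T £1000 > Agent M £480 > Agent G £350 > Agent P £260.
Agent K has the highest bid, so Agent K wins.
The second-highest bid is £2160, so that is what Agent K pays.

The winner pays £2160.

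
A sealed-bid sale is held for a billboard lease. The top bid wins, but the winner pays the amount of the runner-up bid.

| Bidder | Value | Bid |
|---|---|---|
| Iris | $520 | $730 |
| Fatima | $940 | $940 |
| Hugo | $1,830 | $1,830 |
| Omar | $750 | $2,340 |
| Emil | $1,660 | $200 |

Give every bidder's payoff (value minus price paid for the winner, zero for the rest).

Ordered from highest: Omar $2,340; Hugo $1,830; Fatima $940; Iris $730; Emil $200.
Omar has the top bid and wins; the price is the second-highest bid, $1,830.
Omar's payoff = $750 − $1,830 = -$1,080. All other bidders lose, so their payoff is 0.

Payoffs: Iris $0, Fatima $0, Hugo $0, Omar -$1,080, Emil $0.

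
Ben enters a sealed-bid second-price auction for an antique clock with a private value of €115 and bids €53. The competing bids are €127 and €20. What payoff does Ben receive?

Ben's payoff: €0.

Highest competing bid: €127.
Ben's bid €53 is not the highest, so Ben loses, pays nothing, and earns zero payoff.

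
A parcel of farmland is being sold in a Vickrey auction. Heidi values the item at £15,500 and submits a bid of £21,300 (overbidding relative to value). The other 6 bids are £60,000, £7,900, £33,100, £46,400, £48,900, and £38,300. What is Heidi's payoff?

Heidi's payoff: £0.

Highest competing bid: £60,000.
Heidi's bid £21,300 is not the highest, so Heidi loses, pays nothing, and earns zero payoff.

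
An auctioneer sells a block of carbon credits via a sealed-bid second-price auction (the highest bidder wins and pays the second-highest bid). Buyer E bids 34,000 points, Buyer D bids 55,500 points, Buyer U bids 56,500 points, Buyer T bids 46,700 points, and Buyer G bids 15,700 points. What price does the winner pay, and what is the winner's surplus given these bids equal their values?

Bids in descending order: Buyer U 56,500 points; Buyer D 55,500 points; Buyer T 46,700 points; Buyer E 34,000 points; Buyer G 15,700 points.
Buyer U is the highest bidder, so Buyer U wins.
Under the second-price rule, the price is the second-highest bid: 55,500 points.
Surplus = 56,500 points − 55,500 points = 1,000 points.

Price 55,500 points; surplus 1,000 points.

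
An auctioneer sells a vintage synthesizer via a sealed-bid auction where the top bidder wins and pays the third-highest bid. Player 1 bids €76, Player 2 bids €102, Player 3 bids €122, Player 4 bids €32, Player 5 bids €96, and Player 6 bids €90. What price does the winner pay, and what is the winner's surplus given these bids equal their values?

Ordered from highest: Player 3 €122 > Player 2 €102 > Player 5 €96 > Player 6 €90 > Player 1 €76 > Player 4 €32.
Player 3 is the highest bidder, so Player 3 wins.
Under the third-price rule, the price is the third-highest bid: €96.
Surplus = €122 − €96 = €26.

Price €96; surplus €26.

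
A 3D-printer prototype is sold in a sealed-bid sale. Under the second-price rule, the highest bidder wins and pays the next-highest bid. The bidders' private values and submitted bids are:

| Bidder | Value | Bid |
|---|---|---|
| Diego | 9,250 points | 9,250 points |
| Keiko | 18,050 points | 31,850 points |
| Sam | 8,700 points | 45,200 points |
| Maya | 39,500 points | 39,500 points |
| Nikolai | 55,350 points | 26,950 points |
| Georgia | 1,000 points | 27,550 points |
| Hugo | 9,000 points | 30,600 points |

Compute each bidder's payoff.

Ranking the bids: Sam 45,200 points; Maya 39,500 points; Keiko 31,850 points; Hugo 30,600 points; Georgia 27,550 points; Nikolai 26,950 points; Diego 9,250 points.
Sam has the top bid and wins; the price is the second-highest bid, 39,500 points.
Sam's payoff = 8,700 points − 39,500 points = -30,800 points. All other bidders lose, so their payoff is 0.

Payoffs: Diego 0 points, Keiko 0 points, Sam -30,800 points, Maya 0 points, Nikolai 0 points, Georgia 0 points, Hugo 0 points.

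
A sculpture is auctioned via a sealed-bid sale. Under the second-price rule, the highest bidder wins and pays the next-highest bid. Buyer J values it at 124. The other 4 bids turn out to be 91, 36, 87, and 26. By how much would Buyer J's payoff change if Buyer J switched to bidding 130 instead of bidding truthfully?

The highest competing bid is 91.
Bidding truthfully at 124: Buyer J has the top bid, wins, and pays the second-highest bid 91. Payoff = 124 − 91 = 33.
Bidding 130: Buyer J has the top bid, wins, and pays the second-highest bid 91. Payoff = 124 − 91 = 33.
Change = 33 − 33 = 0.

0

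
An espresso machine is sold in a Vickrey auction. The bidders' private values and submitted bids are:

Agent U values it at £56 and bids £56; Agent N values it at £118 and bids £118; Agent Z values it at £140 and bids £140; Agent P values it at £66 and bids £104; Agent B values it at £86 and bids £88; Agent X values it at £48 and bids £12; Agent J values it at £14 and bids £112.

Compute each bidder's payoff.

Ranking the bids: Agent Z £140 > Agent N £118 > Agent J £112 > Agent P £104 > Agent B £88 > Agent U £56 > Agent X £12.
Agent Z has the top bid and wins; the price is the second-highest bid, £118.
Agent Z's payoff = £140 − £118 = £22. All other bidders lose, so their payoff is 0.

Payoffs: Agent U £0, Agent N £0, Agent Z £22, Agent P £0, Agent B £0, Agent X £0, Agent J £0.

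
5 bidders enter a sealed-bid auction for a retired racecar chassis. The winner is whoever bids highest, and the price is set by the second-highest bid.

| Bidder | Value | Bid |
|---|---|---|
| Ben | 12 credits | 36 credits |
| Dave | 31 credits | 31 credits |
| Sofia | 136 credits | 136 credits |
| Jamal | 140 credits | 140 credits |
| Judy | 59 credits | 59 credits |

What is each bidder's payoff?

Ranking the bids: Jamal 140 credits, then Sofia 136 credits, then Judy 59 credits, then Ben 36 credits, then Dave 31 credits.
Jamal has the top bid and wins; the price is the second-highest bid, 136 credits.
Jamal's payoff = 140 credits − 136 credits = 4 credits. All other bidders lose, so their payoff is 0.

Ben 0 credits, Dave 0 credits, Sofia 0 credits, Jamal 4 credits, Judy 0 credits.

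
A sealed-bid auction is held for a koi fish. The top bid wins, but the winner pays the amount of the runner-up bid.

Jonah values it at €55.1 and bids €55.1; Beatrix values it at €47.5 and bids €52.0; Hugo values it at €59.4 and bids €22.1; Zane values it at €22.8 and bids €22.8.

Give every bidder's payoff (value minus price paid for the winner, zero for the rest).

Ordered from highest: Jonah €55.1 > Beatrix €52.0 > Zane €22.8 > Hugo €22.1.
Jonah has the top bid and wins; the price is the second-highest bid, €52.0.
Jonah's payoff = €55.1 − €52.0 = €3.1. All other bidders lose, so their payoff is 0.

Jonah €3.1, Beatrix €0.0, Hugo €0.0, Zane €0.0.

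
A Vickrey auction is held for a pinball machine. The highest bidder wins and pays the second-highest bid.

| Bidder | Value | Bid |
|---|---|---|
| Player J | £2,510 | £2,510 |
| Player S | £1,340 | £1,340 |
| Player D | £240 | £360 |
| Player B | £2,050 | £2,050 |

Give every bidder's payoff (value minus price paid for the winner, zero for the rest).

Ordered from highest: Player J £2,510, then Player B £2,050, then Player S £1,340, then Player D £360.
Player J has the top bid and wins; the price is the second-highest bid, £2,050.
Player J's payoff = £2,510 − £2,050 = £460. All other bidders lose, so their payoff is 0.

Payoffs: Player J £460, Player S £0, Player D £0, Player B £0.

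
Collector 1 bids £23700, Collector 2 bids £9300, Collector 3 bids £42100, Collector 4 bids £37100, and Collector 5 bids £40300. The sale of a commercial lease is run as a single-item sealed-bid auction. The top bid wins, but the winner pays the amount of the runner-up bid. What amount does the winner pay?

Bids in descending order: Collector 3 £42100, then Collector 5 £40300, then Collector 4 £37100, then Collector 1 £23700, then Collector 2 £9300.
Collector 3 has the highest bid, so Collector 3 wins.
The second-highest bid is £40300, so that is what Collector 3 pays.

Price paid: £40300.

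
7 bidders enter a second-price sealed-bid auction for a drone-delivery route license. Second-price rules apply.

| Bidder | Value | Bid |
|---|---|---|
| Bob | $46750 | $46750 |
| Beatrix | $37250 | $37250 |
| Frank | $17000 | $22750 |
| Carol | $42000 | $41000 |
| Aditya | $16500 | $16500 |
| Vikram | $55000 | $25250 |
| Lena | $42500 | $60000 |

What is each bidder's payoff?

Bob $0, Beatrix $0, Frank $0, Carol $0, Aditya $0, Vikram $0, Lena -$4250.

Sorted high to low: Lena $60000, then Bob $46750, then Carol $41000, then Beatrix $37250, then Vikram $25250, then Frank $22750, then Aditya $16500.
Lena has the top bid and wins; the price is the second-highest bid, $46750.
Lena's payoff = $42500 − $46750 = -$4250. All other bidders lose, so their payoff is 0.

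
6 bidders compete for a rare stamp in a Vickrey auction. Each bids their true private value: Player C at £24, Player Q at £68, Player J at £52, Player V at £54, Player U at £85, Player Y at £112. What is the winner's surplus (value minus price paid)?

£27

Ordered from highest: Player Y £112 > Player U £85 > Player Q £68 > Player V £54 > Player J £52 > Player C £24.
Player Y wins with the top bid and pays the second-highest, £85.
Surplus = £112 − £85 = £27.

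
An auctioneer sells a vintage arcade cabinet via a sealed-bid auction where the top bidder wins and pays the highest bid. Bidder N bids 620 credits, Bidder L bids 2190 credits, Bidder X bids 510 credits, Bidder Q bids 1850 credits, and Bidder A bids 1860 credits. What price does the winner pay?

Bids in descending order: Bidder L 2190 credits; Bidder A 1860 credits; Bidder Q 1850 credits; Bidder N 620 credits; Bidder X 510 credits.
Bidder L is the highest bidder, so Bidder L wins.
Under the first-price rule, the price is the highest bid: 2190 credits.

2190 credits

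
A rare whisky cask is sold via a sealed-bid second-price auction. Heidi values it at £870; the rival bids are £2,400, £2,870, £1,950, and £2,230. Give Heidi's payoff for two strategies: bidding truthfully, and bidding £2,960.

The highest competing bid is £2,870.
Bidding truthfully at £870: the top bid is £2,870 (a rival), so Heidi loses. Payoff = £0.
Bidding £2,960: Heidi has the top bid, wins, and pays the second-highest bid £2,870. Payoff = £870 − £2,870 = -£2,000.

(a) £0  (b) -£2,000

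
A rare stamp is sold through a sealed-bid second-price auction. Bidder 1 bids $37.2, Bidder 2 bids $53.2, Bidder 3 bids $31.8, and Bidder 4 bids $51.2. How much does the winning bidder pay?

Ordered from highest: Bidder 2 $53.2; Bidder 4 $51.2; Bidder 1 $37.2; Bidder 3 $31.8.
Bidder 2 has the highest bid, so Bidder 2 wins.
The second-highest bid is $51.2, so that is what Bidder 2 pays.

The winner pays $51.2.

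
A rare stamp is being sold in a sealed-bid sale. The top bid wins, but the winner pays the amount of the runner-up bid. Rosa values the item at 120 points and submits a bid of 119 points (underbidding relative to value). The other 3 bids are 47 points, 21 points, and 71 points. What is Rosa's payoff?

49 points

Highest competing bid: 71 points.
Rosa's bid 119 points is the highest overall, so Rosa wins and pays the second-highest bid, 71 points.
Payoff = value − price = 120 points − 71 points = 49 points.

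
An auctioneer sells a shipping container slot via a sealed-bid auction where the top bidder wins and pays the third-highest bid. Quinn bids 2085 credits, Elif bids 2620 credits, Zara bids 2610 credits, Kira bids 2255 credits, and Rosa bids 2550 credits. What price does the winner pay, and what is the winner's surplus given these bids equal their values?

Sorted high to low: Elif 2620 credits, then Zara 2610 credits, then Rosa 2550 credits, then Kira 2255 credits, then Quinn 2085 credits.
Elif is the highest bidder, so Elif wins.
Under the third-price rule, the price is the third-highest bid: 2550 credits.
Surplus = 2620 credits − 2550 credits = 70 credits.

The winner pays 2550 credits for a surplus of 70 credits.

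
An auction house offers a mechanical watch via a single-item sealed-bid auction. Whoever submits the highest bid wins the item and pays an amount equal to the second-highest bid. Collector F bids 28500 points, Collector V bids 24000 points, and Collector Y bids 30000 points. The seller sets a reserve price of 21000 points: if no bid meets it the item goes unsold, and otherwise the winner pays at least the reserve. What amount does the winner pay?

28500 points

Bids in descending order: Collector Y 30000 points > Collector F 28500 points > Collector V 24000 points.
Collector Y has the highest bid, so Collector Y wins.
The second-highest bid is 28500 points, which exceeds the reserve, so that sets the price.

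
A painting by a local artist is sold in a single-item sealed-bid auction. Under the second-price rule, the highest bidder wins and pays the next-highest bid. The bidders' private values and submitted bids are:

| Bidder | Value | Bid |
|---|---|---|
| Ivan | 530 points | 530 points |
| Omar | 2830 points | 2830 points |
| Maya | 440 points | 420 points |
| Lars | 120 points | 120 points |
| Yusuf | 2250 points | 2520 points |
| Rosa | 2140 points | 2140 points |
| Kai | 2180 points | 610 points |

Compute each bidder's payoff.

Ivan 0 points, Omar 310 points, Maya 0 points, Lars 0 points, Yusuf 0 points, Rosa 0 points, Kai 0 points.

Ordered from highest: Omar 2830 points, then Yusuf 2520 points, then Rosa 2140 points, then Kai 610 points, then Ivan 530 points, then Maya 420 points, then Lars 120 points.
Omar has the top bid and wins; the price is the second-highest bid, 2520 points.
Omar's payoff = 2830 points − 2520 points = 310 points. All other bidders lose, so their payoff is 0.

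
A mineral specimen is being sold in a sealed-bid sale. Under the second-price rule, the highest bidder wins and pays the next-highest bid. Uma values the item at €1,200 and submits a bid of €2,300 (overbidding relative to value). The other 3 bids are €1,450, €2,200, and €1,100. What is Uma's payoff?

Highest competing bid: €2,200.
Uma's bid €2,300 is the highest overall, so Uma wins and pays the second-highest bid, €2,200.
Payoff = value − price = €1,200 − €2,200 = -€1,000.

-€1,000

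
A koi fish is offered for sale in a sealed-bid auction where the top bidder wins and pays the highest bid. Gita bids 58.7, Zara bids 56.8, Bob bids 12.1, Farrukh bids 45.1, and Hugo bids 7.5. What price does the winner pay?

Bids in descending order: Gita 58.7 > Zara 56.8 > Farrukh 45.1 > Bob 12.1 > Hugo 7.5.
Gita is the highest bidder, so Gita wins.
Under the first-price rule, the price is the highest bid: 58.7.

Price paid: 58.7.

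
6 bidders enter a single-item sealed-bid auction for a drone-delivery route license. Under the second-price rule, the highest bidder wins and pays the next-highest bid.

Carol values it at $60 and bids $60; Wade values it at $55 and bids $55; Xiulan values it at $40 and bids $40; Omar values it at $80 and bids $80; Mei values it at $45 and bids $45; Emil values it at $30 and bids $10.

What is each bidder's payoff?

Payoffs: Carol $0, Wade $0, Xiulan $0, Omar $20, Mei $0, Emil $0.

Ranking the bids: Omar $80; Carol $60; Wade $55; Mei $45; Xiulan $40; Emil $10.
Omar has the top bid and wins; the price is the second-highest bid, $60.
Omar's payoff = $80 − $60 = $20. All other bidders lose, so their payoff is 0.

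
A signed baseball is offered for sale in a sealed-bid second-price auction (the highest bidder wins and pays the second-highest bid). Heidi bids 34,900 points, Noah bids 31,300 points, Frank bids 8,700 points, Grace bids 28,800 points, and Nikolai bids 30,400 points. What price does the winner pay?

31,300 points

Bids in descending order: Heidi 34,900 points; Noah 31,300 points; Nikolai 30,400 points; Grace 28,800 points; Frank 8,700 points.
Heidi is the highest bidder, so Heidi wins.
Under the second-price rule, the price is the second-highest bid: 31,300 points.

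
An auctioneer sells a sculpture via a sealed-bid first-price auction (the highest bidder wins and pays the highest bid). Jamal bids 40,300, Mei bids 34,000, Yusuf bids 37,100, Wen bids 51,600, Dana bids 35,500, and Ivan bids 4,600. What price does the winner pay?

51,600

Bids in descending order: Wen 51,600, then Jamal 40,300, then Yusuf 37,100, then Dana 35,500, then Mei 34,000, then Ivan 4,600.
Wen is the highest bidder, so Wen wins.
Under the first-price rule, the price is the highest bid: 51,600.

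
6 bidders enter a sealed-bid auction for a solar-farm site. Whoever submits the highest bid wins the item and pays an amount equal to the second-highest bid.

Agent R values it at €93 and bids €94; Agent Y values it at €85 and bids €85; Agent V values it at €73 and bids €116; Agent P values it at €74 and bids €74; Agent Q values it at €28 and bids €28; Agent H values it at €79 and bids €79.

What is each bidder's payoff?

Agent R €0, Agent Y €0, Agent V -€21, Agent P €0, Agent Q €0, Agent H €0.

Ranking the bids: Agent V €116 > Agent R €94 > Agent Y €85 > Agent H €79 > Agent P €74 > Agent Q €28.
Agent V has the top bid and wins; the price is the second-highest bid, €94.
Agent V's payoff = €73 − €94 = -€21. All other bidders lose, so their payoff is 0.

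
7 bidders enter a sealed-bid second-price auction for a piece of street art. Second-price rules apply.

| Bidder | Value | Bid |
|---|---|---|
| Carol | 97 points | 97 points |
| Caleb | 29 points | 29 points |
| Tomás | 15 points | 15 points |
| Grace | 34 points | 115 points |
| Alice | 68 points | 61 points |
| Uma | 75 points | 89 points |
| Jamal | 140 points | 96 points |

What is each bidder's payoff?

Ranking the bids: Grace 115 points > Carol 97 points > Jamal 96 points > Uma 89 points > Alice 61 points > Caleb 29 points > Tomás 15 points.
Grace has the top bid and wins; the price is the second-highest bid, 97 points.
Grace's payoff = 34 points − 97 points = -63 points. All other bidders lose, so their payoff is 0.

Carol 0 points, Caleb 0 points, Tomás 0 points, Grace -63 points, Alice 0 points, Uma 0 points, Jamal 0 points.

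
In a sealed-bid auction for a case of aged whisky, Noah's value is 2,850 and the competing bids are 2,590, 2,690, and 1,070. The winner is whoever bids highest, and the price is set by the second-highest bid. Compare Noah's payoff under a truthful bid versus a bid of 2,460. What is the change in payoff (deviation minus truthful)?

The highest competing bid is 2,690.
Bidding truthfully at 2,850: Noah has the top bid, wins, and pays the second-highest bid 2,690. Payoff = 2,850 − 2,690 = 160.
Bidding 2,460: the top bid is 2,690 (a rival), so Noah loses. Payoff = 0.
Change = 0 − 160 = -160.
This is the dominant-strategy logic: truthful bidding weakly beats any alternative.

Payoff change: -160.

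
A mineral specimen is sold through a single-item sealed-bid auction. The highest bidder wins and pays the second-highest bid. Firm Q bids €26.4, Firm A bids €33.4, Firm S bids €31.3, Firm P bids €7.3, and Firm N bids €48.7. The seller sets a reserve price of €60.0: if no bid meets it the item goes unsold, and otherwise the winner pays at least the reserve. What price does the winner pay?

Sorted high to low: Firm N €48.7, then Firm A €33.4, then Firm S €31.3, then Firm Q €26.4, then Firm P €7.3.
The top bid €48.7 is below the reserve €60.0, so the item goes unsold and nothing is paid.

unsold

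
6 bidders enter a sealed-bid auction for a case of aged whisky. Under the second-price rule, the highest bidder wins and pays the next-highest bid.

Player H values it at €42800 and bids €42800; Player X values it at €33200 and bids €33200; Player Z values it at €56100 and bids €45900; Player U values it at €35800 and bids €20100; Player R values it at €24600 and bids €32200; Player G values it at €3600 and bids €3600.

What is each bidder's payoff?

Bids in descending order: Player Z €45900, then Player H €42800, then Player X €33200, then Player R €32200, then Player U €20100, then Player G €3600.
Player Z has the top bid and wins; the price is the second-highest bid, €42800.
Player Z's payoff = €56100 − €42800 = €13300. All other bidders lose, so their payoff is 0.

Payoffs: Player H €0, Player X €0, Player Z €13300, Player U €0, Player R €0, Player G €0.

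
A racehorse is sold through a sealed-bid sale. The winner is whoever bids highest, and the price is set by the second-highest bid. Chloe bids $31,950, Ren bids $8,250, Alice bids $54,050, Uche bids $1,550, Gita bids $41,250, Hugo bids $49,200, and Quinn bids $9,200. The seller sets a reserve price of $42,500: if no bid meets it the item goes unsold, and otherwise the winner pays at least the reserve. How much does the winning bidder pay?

Bids in descending order: Alice $54,050; Hugo $49,200; Gita $41,250; Chloe $31,950; Quinn $9,200; Ren $8,250; Uche $1,550.
Alice has the highest bid, so Alice wins.
The second-highest bid is $49,200, which exceeds the reserve, so that sets the price.

The winner pays $49,200.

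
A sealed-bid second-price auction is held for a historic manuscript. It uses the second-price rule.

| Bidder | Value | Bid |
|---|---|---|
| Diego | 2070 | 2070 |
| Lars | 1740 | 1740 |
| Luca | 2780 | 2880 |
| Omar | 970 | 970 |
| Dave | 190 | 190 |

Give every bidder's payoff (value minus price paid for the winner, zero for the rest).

Diego 0, Lars 0, Luca 710, Omar 0, Dave 0.

Ordered from highest: Luca 2880 > Diego 2070 > Lars 1740 > Omar 970 > Dave 190.
Luca has the top bid and wins; the price is the second-highest bid, 2070.
Luca's payoff = 2780 − 2070 = 710. All other bidders lose, so their payoff is 0.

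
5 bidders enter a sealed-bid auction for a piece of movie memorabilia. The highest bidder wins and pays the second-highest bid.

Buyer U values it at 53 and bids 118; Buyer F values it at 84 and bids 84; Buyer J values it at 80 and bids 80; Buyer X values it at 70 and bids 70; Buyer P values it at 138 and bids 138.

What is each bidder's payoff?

Buyer U 0, Buyer F 0, Buyer J 0, Buyer X 0, Buyer P 20.

Bids in descending order: Buyer P 138, then Buyer U 118, then Buyer F 84, then Buyer J 80, then Buyer X 70.
Buyer P has the top bid and wins; the price is the second-highest bid, 118.
Buyer P's payoff = 138 − 118 = 20. All other bidders lose, so their payoff is 0.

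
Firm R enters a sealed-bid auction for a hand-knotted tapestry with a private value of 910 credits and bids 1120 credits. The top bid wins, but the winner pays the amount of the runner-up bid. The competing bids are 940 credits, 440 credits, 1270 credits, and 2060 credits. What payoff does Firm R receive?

Highest competing bid: 2060 credits.
Firm R's bid 1120 credits is not the highest, so Firm R loses, pays nothing, and earns zero payoff.

Payoff = 0 credits.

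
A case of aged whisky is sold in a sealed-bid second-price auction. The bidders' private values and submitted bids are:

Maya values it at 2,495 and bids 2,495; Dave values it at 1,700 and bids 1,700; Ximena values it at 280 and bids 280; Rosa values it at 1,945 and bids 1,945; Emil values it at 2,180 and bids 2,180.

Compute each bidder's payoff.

Payoffs: Maya 315, Dave 0, Ximena 0, Rosa 0, Emil 0.

Ranking the bids: Maya 2,495; Emil 2,180; Rosa 1,945; Dave 1,700; Ximena 280.
Maya has the top bid and wins; the price is the second-highest bid, 2,180.
Maya's payoff = 2,495 − 2,180 = 315. All other bidders lose, so their payoff is 0.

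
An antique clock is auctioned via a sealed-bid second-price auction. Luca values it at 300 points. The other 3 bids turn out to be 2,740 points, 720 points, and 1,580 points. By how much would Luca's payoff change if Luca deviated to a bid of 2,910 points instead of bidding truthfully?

Payoff change: -2,440 points.

The highest competing bid is 2,740 points.
Bidding truthfully at 300 points: the top bid is 2,740 points (a rival), so Luca loses. Payoff = 0 points.
Bidding 2,910 points: Luca has the top bid, wins, and pays the second-highest bid 2,740 points. Payoff = 300 points − 2,740 points = -2,440 points.
Change = -2,440 points − 0 points = -2,440 points.
This is the dominant-strategy logic: truthful bidding weakly beats any alternative.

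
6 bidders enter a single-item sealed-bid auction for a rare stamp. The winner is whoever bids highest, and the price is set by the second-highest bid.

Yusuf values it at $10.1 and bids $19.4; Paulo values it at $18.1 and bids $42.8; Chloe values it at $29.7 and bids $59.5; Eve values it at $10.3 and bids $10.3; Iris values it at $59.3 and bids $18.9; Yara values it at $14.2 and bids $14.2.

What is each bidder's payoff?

Payoffs: Yusuf $0.0, Paulo $0.0, Chloe -$13.1, Eve $0.0, Iris $0.0, Yara $0.0.

Bids in descending order: Chloe $59.5, then Paulo $42.8, then Yusuf $19.4, then Iris $18.9, then Yara $14.2, then Eve $10.3.
Chloe has the top bid and wins; the price is the second-highest bid, $42.8.
Chloe's payoff = $29.7 − $42.8 = -$13.1. All other bidders lose, so their payoff is 0.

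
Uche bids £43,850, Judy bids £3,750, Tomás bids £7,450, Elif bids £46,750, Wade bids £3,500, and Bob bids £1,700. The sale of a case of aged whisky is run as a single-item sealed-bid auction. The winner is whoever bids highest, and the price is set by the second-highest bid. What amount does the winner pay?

Bids in descending order: Elif £46,750; Uche £43,850; Tomás £7,450; Judy £3,750; Wade £3,500; Bob £1,700.
Elif has the highest bid, so Elif wins.
The second-highest bid is £43,850, so that is what Elif pays.

The winner pays £43,850.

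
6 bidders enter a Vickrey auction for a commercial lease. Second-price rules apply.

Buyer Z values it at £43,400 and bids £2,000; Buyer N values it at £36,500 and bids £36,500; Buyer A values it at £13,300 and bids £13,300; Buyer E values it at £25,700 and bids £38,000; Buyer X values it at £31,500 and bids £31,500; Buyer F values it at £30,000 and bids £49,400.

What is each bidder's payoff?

Bids in descending order: Buyer F £49,400, then Buyer E £38,000, then Buyer N £36,500, then Buyer X £31,500, then Buyer A £13,300, then Buyer Z £2,000.
Buyer F has the top bid and wins; the price is the second-highest bid, £38,000.
Buyer F's payoff = £30,000 − £38,000 = -£8,000. All other bidders lose, so their payoff is 0.

Buyer Z £0, Buyer N £0, Buyer A £0, Buyer E £0, Buyer X £0, Buyer F -£8,000.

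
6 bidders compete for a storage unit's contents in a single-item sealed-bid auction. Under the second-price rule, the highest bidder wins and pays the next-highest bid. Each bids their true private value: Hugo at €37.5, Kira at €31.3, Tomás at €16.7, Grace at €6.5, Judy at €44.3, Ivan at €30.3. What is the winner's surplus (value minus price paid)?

€6.8

Sorted high to low: Judy €44.3 > Hugo €37.5 > Kira €31.3 > Ivan €30.3 > Tomás €16.7 > Grace €6.5.
Judy wins with the top bid and pays the second-highest, €37.5.
Surplus = €44.3 − €37.5 = €6.8.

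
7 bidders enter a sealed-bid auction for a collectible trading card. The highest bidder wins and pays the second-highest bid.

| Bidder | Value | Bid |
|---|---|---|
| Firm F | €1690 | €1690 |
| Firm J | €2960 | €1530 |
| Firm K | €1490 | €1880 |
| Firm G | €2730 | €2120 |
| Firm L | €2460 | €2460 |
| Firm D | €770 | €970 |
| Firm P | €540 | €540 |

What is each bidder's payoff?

Ordered from highest: Firm L €2460; Firm G €2120; Firm K €1880; Firm F €1690; Firm J €1530; Firm D €970; Firm P €540.
Firm L has the top bid and wins; the price is the second-highest bid, €2120.
Firm L's payoff = €2460 − €2120 = €340. All other bidders lose, so their payoff is 0.

Payoffs: Firm F €0, Firm J €0, Firm K €0, Firm G €0, Firm L €340, Firm D €0, Firm P €0.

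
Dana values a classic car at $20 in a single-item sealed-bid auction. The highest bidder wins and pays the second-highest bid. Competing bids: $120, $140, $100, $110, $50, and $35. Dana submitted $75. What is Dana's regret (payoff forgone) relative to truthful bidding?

The highest competing bid is $140.
Bidding truthfully at $20: the top bid is $140 (a rival), so Dana loses. Payoff = $0.
Bidding $75: the top bid is $140 (a rival), so Dana loses. Payoff = $0.
Regret = truthful payoff − actual payoff = $0 − $0 = $0.

$0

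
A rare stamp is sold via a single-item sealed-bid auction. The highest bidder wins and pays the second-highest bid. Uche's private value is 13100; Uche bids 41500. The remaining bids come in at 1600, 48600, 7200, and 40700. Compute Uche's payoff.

Uche's payoff: 0.

Highest competing bid: 48600.
Uche's bid 41500 is not the highest, so Uche loses, pays nothing, and earns zero payoff.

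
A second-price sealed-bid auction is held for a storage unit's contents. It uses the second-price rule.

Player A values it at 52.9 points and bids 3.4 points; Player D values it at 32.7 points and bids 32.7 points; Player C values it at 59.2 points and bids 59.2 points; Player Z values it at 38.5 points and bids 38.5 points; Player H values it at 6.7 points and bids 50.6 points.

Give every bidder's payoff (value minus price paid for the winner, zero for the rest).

Bids in descending order: Player C 59.2 points > Player H 50.6 points > Player Z 38.5 points > Player D 32.7 points > Player A 3.4 points.
Player C has the top bid and wins; the price is the second-highest bid, 50.6 points.
Player C's payoff = 59.2 points − 50.6 points = 8.6 points. All other bidders lose, so their payoff is 0.

Player A 0.0 points, Player D 0.0 points, Player C 8.6 points, Player Z 0.0 points, Player H 0.0 points.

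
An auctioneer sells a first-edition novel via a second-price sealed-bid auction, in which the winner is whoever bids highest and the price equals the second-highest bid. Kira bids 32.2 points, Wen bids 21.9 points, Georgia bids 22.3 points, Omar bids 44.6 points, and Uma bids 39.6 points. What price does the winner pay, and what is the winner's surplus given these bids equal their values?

The winner pays 39.6 points for a surplus of 5.0 points.

Ordered from highest: Omar 44.6 points; Uma 39.6 points; Kira 32.2 points; Georgia 22.3 points; Wen 21.9 points.
Omar is the highest bidder, so Omar wins.
Under the second-price rule, the price is the second-highest bid: 39.6 points.
Surplus = 44.6 points − 39.6 points = 5.0 points.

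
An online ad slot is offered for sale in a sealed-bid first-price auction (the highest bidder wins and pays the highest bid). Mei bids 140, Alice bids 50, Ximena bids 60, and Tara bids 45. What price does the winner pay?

Ranking the bids: Mei 140; Ximena 60; Alice 50; Tara 45.
Mei is the highest bidder, so Mei wins.
Under the first-price rule, the price is the highest bid: 140.

The winner pays 140.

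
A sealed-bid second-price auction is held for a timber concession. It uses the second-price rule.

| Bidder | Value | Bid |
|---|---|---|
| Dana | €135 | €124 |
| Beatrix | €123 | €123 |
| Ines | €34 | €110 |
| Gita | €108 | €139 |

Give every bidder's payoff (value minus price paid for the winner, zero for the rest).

Ranking the bids: Gita €139; Dana €124; Beatrix €123; Ines €110.
Gita has the top bid and wins; the price is the second-highest bid, €124.
Gita's payoff = €108 − €124 = -€16. All other bidders lose, so their payoff is 0.

Dana €0, Beatrix €0, Ines €0, Gita -€16.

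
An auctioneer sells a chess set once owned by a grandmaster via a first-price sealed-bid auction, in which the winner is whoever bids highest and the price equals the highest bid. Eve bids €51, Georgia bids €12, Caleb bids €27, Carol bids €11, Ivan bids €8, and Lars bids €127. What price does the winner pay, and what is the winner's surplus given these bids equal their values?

Price €127; surplus €0.

Bids in descending order: Lars €127 > Eve €51 > Caleb €27 > Georgia €12 > Carol €11 > Ivan €8.
Lars is the highest bidder, so Lars wins.
Under the first-price rule, the price is the highest bid: €127.
Surplus = €127 − €127 = €0.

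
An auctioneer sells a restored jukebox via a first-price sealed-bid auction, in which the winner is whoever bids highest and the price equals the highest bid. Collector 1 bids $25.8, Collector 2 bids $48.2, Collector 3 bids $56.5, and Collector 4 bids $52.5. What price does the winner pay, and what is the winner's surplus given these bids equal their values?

Ordered from highest: Collector 3 $56.5 > Collector 4 $52.5 > Collector 2 $48.2 > Collector 1 $25.8.
Collector 3 is the highest bidder, so Collector 3 wins.
Under the first-price rule, the price is the highest bid: $56.5.
Surplus = $56.5 − $56.5 = $0.0.

Price $56.5; surplus $0.0.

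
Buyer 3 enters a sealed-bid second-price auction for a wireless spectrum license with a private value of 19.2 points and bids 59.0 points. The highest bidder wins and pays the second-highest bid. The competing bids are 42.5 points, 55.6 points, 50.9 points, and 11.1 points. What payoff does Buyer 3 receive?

Highest competing bid: 55.6 points.
Buyer 3's bid 59.0 points is the highest overall, so Buyer 3 wins and pays the second-highest bid, 55.6 points.
Payoff = value − price = 19.2 points − 55.6 points = -36.4 points.
Overbidding won the item at a price above value — truthful bidding would have avoided this loss.

-36.4 points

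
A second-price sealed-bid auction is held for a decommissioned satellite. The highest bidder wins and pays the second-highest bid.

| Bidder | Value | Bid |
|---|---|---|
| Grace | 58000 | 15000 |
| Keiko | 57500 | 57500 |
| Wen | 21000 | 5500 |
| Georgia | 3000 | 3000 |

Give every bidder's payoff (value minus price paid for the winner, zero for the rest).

Bids in descending order: Keiko 57500; Grace 15000; Wen 5500; Georgia 3000.
Keiko has the top bid and wins; the price is the second-highest bid, 15000.
Keiko's payoff = 57500 − 15000 = 42500. All other bidders lose, so their payoff is 0.

Grace 0, Keiko 42500, Wen 0, Georgia 0.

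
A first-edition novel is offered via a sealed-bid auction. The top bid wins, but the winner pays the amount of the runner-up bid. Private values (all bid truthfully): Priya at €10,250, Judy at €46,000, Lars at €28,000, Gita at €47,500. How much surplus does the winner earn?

Winner's surplus: €1,500.

Ranking the bids: Gita €47,500; Judy €46,000; Lars €28,000; Priya €10,250.
Gita wins with the top bid and pays the second-highest, €46,000.
Surplus = €47,500 − €46,000 = €1,500.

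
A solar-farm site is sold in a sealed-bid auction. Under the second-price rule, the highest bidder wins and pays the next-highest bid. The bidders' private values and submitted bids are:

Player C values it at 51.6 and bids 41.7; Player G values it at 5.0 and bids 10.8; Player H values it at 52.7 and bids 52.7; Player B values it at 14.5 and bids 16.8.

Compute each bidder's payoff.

Player C 0.0, Player G 0.0, Player H 11.0, Player B 0.0.

Sorted high to low: Player H 52.7 > Player C 41.7 > Player B 16.8 > Player G 10.8.
Player H has the top bid and wins; the price is the second-highest bid, 41.7.
Player H's payoff = 52.7 − 41.7 = 11.0. All other bidders lose, so their payoff is 0.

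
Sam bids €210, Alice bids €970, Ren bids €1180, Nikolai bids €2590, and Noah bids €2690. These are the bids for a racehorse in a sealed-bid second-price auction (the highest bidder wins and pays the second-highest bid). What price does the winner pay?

Price paid: €2590.

Bids in descending order: Noah €2690, then Nikolai €2590, then Ren €1180, then Alice €970, then Sam €210.
Noah is the highest bidder, so Noah wins.
Under the second-price rule, the price is the second-highest bid: €2590.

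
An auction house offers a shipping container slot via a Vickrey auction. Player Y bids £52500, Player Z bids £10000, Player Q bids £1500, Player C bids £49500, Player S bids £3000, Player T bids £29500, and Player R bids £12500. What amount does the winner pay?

Price paid: £49500.

Ordered from highest: Player Y £52500; Player C £49500; Player T £29500; Player R £12500; Player Z £10000; Player S £3000; Player Q £1500.
Player Y has the highest bid, so Player Y wins.
The second-highest bid is £49500, so that is what Player Y pays.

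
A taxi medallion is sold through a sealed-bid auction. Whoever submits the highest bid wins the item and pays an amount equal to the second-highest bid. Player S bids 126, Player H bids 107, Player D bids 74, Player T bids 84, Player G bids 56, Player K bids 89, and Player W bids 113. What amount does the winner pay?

Ranking the bids: Player S 126; Player W 113; Player H 107; Player K 89; Player T 84; Player D 74; Player G 56.
Player S has the highest bid, so Player S wins.
The second-highest bid is 113, so that is what Player S pays.

The winner pays 113.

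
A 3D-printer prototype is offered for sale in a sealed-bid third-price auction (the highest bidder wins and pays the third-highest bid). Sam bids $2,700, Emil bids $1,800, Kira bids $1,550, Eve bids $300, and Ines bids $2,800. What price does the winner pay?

Bids in descending order: Ines $2,800 > Sam $2,700 > Emil $1,800 > Kira $1,550 > Eve $300.
Ines is the highest bidder, so Ines wins.
Under the third-price rule, the price is the third-highest bid: $1,800.

Price paid: $1,800.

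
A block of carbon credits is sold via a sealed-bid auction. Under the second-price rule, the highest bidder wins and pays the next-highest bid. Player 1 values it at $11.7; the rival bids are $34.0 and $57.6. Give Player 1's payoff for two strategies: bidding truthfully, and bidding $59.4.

The highest competing bid is $57.6.
Bidding truthfully at $11.7: the top bid is $57.6 (a rival), so Player 1 loses. Payoff = $0.0.
Bidding $59.4: Player 1 has the top bid, wins, and pays the second-highest bid $57.6. Payoff = $11.7 − $57.6 = -$45.9.
Deviating from a truthful bid can only lose payoff in a second-price auction — never gain.

Truthful: $0.0; alternative: -$45.9.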